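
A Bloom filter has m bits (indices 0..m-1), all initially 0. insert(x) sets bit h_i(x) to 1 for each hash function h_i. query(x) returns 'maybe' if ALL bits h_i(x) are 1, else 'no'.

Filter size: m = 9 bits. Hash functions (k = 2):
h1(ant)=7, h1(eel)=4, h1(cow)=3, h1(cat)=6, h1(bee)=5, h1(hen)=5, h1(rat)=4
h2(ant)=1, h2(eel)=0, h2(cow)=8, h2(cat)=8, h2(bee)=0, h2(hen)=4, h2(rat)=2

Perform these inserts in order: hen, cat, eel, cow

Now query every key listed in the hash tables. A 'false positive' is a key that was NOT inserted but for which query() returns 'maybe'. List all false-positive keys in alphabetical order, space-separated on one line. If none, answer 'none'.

Answer: bee

Derivation:
Start: bits=000000000
After insert 'hen': sets bits 4 5 -> bits=000011000
After insert 'cat': sets bits 6 8 -> bits=000011101
After insert 'eel': sets bits 0 4 -> bits=100011101
After insert 'cow': sets bits 3 8 -> bits=100111101
Not inserted: ant bee rat — query each against bits=100111101:
query ant: checks bit1=0, bit7=0 (has a 0) -> no => not a false positive
query bee: checks bit0=1, bit5=1 (all 1) -> maybe => FALSE POSITIVE
query rat: checks bit2=0, bit4=1 (has a 0) -> no => not a false positive
False positives (alphabetical): bee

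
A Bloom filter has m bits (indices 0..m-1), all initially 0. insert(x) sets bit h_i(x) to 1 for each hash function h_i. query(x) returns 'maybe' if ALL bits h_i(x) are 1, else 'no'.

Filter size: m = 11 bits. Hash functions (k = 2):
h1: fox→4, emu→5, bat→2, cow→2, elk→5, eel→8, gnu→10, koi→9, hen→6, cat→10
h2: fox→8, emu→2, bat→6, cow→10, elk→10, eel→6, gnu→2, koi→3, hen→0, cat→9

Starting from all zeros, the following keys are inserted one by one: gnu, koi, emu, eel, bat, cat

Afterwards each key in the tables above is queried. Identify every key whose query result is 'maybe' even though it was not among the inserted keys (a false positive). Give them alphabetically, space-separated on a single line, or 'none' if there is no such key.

Answer: cow elk

Derivation:
Start: bits=00000000000
After insert 'gnu': sets bits 2 10 -> bits=00100000001
After insert 'koi': sets bits 3 9 -> bits=00110000011
After insert 'emu': sets bits 2 5 -> bits=00110100011
After insert 'eel': sets bits 6 8 -> bits=00110110111
After insert 'bat': sets bits 2 6 -> bits=00110110111
After insert 'cat': sets bits 9 10 -> bits=00110110111
Not inserted: cow elk fox hen — query each against bits=00110110111:
query cow: checks bit2=1, bit10=1 (all 1) -> maybe => FALSE POSITIVE
query elk: checks bit5=1, bit10=1 (all 1) -> maybe => FALSE POSITIVE
query fox: checks bit4=0, bit8=1 (has a 0) -> no => not a false positive
query hen: checks bit0=0, bit6=1 (has a 0) -> no => not a false positive
False positives (alphabetical): cow elk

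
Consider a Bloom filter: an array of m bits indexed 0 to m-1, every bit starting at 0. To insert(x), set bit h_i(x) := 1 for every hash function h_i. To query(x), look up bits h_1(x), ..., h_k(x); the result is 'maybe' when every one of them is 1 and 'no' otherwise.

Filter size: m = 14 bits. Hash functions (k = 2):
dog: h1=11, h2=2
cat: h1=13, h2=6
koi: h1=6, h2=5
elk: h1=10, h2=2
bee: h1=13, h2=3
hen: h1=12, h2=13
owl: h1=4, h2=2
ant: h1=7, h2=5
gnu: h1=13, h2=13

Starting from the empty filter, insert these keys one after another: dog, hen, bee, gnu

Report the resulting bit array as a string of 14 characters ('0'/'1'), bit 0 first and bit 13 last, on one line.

Answer: 00110000000111

Derivation:
Start: bits=00000000000000
After insert 'dog': sets bits 2 11 -> bits=00100000000100
After insert 'hen': sets bits 12 13 -> bits=00100000000111
After insert 'bee': sets bits 3 13 -> bits=00110000000111
After insert 'gnu': sets bits 13 -> bits=00110000000111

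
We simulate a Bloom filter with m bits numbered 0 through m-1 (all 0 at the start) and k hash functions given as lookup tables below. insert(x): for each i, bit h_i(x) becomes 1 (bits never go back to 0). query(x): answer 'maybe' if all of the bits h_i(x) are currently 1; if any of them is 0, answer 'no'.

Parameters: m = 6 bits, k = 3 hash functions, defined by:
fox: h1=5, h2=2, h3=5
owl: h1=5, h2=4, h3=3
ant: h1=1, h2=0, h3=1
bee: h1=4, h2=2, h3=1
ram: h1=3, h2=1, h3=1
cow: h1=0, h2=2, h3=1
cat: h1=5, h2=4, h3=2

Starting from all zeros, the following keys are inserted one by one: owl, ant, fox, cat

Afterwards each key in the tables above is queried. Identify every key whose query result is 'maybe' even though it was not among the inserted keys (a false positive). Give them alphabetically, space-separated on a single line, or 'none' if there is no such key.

Answer: bee cow ram

Derivation:
Start: bits=000000
After insert 'owl': sets bits 3 4 5 -> bits=000111
After insert 'ant': sets bits 0 1 -> bits=110111
After insert 'fox': sets bits 2 5 -> bits=111111
After insert 'cat': sets bits 2 4 5 -> bits=111111
Not inserted: bee cow ram — query each against bits=111111:
query bee: checks bit1=1, bit2=1, bit4=1 (all 1) -> maybe => FALSE POSITIVE
query cow: checks bit0=1, bit1=1, bit2=1 (all 1) -> maybe => FALSE POSITIVE
query ram: checks bit1=1, bit3=1 (all 1) -> maybe => FALSE POSITIVE
False positives (alphabetical): bee cow ram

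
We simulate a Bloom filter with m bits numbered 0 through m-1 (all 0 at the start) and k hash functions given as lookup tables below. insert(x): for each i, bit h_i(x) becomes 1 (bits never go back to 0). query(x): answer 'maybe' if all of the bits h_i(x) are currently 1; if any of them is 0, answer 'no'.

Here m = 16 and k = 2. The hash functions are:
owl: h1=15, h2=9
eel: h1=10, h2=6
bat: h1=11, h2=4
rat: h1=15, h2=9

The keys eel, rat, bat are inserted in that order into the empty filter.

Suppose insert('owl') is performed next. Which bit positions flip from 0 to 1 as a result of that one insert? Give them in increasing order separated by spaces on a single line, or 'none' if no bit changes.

Start: bits=0000000000000000
After insert 'eel': sets bits 6 10 -> bits=0000001000100000
After insert 'rat': sets bits 9 15 -> bits=0000001001100001
After insert 'bat': sets bits 4 11 -> bits=0000101001110001
insert 'owl' would touch bits 9 15; currently bit9=1, bit15=1
Bits that are 0 among those (would change 0->1): none

Answer: none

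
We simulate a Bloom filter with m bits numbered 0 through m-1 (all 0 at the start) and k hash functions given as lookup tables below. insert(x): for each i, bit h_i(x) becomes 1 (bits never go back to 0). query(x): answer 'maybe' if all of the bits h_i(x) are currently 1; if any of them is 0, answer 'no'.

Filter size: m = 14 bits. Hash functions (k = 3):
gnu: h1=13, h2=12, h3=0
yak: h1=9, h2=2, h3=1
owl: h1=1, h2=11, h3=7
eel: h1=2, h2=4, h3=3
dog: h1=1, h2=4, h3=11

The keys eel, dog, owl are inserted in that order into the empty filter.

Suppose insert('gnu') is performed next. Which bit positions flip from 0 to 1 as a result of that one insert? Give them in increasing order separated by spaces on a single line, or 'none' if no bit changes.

Start: bits=00000000000000
After insert 'eel': sets bits 2 3 4 -> bits=00111000000000
After insert 'dog': sets bits 1 4 11 -> bits=01111000000100
After insert 'owl': sets bits 1 7 11 -> bits=01111001000100
insert 'gnu' would touch bits 0 12 13; currently bit0=0, bit12=0, bit13=0
Bits that are 0 among those (would change 0->1): 0 12 13

Answer: 0 12 13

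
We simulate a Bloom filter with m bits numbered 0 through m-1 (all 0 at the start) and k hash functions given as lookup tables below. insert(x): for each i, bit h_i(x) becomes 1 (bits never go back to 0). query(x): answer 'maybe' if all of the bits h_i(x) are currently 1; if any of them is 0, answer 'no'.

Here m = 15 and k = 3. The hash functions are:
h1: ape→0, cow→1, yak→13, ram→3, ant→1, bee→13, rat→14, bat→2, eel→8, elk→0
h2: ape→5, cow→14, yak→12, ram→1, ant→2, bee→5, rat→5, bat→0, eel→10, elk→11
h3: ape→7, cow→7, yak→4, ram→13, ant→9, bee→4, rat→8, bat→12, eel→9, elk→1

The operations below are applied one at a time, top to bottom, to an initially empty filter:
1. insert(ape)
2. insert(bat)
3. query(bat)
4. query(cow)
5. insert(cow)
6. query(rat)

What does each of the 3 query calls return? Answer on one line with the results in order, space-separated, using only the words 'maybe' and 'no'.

Start: bits=000000000000000
Op 1: insert ape -> sets bits 0 5 7 -> bits=100001010000000
Op 2: insert bat -> sets bits 0 2 12 -> bits=101001010000100
Op 3: query bat -> checks bit0=1, bit2=1, bit12=1 (all 1) -> maybe
Op 4: query cow -> checks bit1=0, bit7=1, bit14=0 (has a 0) -> no
Op 5: insert cow -> sets bits 1 7 14 -> bits=111001010000101
Op 6: query rat -> checks bit5=1, bit8=0, bit14=1 (has a 0) -> no
Query results in order: maybe no no

Answer: maybe no no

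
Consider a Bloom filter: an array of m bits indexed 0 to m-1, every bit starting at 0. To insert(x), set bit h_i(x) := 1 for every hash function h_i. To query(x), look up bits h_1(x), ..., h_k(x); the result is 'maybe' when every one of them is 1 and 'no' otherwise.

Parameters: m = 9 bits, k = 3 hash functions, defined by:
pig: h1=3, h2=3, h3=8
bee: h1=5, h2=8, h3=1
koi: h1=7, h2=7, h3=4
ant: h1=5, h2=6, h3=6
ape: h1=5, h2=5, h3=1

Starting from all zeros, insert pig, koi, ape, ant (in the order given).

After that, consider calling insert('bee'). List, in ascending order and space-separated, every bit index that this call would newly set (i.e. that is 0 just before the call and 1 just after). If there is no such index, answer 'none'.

Start: bits=000000000
After insert 'pig': sets bits 3 8 -> bits=000100001
After insert 'koi': sets bits 4 7 -> bits=000110011
After insert 'ape': sets bits 1 5 -> bits=010111011
After insert 'ant': sets bits 5 6 -> bits=010111111
insert 'bee' would touch bits 1 5 8; currently bit1=1, bit5=1, bit8=1
Bits that are 0 among those (would change 0->1): none

Answer: none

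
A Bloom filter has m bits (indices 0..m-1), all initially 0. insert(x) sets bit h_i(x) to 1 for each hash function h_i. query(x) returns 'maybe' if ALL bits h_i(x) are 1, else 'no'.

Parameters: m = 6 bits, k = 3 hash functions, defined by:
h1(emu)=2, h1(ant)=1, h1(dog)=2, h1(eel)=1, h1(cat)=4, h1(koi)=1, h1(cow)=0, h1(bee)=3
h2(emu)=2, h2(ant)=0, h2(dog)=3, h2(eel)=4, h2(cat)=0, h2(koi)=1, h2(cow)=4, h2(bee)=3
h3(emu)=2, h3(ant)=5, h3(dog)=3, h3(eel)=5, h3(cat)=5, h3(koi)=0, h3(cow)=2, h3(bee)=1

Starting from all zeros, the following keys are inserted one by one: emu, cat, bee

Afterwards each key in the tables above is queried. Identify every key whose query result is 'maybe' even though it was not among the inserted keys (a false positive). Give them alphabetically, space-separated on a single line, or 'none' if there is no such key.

Start: bits=000000
After insert 'emu': sets bits 2 -> bits=001000
After insert 'cat': sets bits 0 4 5 -> bits=101011
After insert 'bee': sets bits 1 3 -> bits=111111
Not inserted: ant cow dog eel koi — query each against bits=111111:
query ant: checks bit0=1, bit1=1, bit5=1 (all 1) -> maybe => FALSE POSITIVE
query cow: checks bit0=1, bit2=1, bit4=1 (all 1) -> maybe => FALSE POSITIVE
query dog: checks bit2=1, bit3=1 (all 1) -> maybe => FALSE POSITIVE
query eel: checks bit1=1, bit4=1, bit5=1 (all 1) -> maybe => FALSE POSITIVE
query koi: checks bit0=1, bit1=1 (all 1) -> maybe => FALSE POSITIVE
False positives (alphabetical): ant cow dog eel koi

Answer: ant cow dog eel koi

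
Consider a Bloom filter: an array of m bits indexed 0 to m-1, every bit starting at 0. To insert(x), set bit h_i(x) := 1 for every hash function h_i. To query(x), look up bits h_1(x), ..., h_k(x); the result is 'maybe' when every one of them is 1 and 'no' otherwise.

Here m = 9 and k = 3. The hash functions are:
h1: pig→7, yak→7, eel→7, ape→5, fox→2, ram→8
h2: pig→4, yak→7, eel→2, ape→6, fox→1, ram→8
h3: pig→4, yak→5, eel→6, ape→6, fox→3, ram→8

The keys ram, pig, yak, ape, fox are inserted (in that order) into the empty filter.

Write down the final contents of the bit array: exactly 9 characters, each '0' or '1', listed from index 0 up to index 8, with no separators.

Start: bits=000000000
After insert 'ram': sets bits 8 -> bits=000000001
After insert 'pig': sets bits 4 7 -> bits=000010011
After insert 'yak': sets bits 5 7 -> bits=000011011
After insert 'ape': sets bits 5 6 -> bits=000011111
After insert 'fox': sets bits 1 2 3 -> bits=011111111

Answer: 011111111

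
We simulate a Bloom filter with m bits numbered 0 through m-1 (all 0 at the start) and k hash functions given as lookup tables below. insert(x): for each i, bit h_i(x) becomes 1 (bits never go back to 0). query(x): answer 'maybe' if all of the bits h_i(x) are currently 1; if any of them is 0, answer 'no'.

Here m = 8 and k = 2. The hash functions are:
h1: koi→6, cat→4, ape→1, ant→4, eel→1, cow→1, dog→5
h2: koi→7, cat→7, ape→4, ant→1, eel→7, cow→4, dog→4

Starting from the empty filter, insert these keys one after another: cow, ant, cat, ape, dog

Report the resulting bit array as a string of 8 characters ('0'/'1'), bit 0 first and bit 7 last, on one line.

Answer: 01001101

Derivation:
Start: bits=00000000
After insert 'cow': sets bits 1 4 -> bits=01001000
After insert 'ant': sets bits 1 4 -> bits=01001000
After insert 'cat': sets bits 4 7 -> bits=01001001
After insert 'ape': sets bits 1 4 -> bits=01001001
After insert 'dog': sets bits 4 5 -> bits=01001101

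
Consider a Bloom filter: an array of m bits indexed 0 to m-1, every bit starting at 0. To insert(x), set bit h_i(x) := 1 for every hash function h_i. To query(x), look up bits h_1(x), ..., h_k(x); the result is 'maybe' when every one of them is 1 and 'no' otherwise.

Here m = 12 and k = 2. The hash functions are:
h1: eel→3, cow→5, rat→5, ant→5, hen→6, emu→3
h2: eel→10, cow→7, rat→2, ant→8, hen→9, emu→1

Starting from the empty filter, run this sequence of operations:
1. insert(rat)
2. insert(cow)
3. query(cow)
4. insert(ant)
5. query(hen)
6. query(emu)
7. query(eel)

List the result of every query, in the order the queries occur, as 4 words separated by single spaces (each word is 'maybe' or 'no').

Answer: maybe no no no

Derivation:
Start: bits=000000000000
Op 1: insert rat -> sets bits 2 5 -> bits=001001000000
Op 2: insert cow -> sets bits 5 7 -> bits=001001010000
Op 3: query cow -> checks bit5=1, bit7=1 (all 1) -> maybe
Op 4: insert ant -> sets bits 5 8 -> bits=001001011000
Op 5: query hen -> checks bit6=0, bit9=0 (has a 0) -> no
Op 6: query emu -> checks bit1=0, bit3=0 (has a 0) -> no
Op 7: query eel -> checks bit3=0, bit10=0 (has a 0) -> no
Query results in order: maybe no no no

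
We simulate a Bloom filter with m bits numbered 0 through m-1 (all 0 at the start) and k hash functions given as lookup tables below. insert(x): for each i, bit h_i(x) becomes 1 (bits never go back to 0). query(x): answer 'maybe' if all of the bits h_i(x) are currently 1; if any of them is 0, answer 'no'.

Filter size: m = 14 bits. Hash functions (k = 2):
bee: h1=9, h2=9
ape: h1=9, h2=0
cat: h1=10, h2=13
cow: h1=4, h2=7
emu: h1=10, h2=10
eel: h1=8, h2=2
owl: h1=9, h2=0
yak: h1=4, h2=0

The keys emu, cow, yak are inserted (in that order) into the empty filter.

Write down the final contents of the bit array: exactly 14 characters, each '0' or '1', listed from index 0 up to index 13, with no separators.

Start: bits=00000000000000
After insert 'emu': sets bits 10 -> bits=00000000001000
After insert 'cow': sets bits 4 7 -> bits=00001001001000
After insert 'yak': sets bits 0 4 -> bits=10001001001000

Answer: 10001001001000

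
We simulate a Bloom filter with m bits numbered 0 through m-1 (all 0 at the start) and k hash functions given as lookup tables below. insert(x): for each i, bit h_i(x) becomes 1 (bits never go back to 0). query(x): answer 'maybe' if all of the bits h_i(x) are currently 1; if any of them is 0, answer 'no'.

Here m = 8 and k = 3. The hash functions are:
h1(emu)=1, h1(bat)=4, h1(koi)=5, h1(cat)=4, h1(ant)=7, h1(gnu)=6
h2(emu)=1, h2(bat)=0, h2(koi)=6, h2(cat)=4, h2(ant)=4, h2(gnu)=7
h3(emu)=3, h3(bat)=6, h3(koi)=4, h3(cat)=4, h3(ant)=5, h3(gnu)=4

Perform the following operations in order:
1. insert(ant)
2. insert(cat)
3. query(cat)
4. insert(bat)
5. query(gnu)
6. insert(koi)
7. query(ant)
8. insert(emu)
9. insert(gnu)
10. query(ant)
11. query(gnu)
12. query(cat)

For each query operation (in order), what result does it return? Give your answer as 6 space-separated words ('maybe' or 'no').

Answer: maybe maybe maybe maybe maybe maybe

Derivation:
Start: bits=00000000
Op 1: insert ant -> sets bits 4 5 7 -> bits=00001101
Op 2: insert cat -> sets bits 4 -> bits=00001101
Op 3: query cat -> checks bit4=1 (all 1) -> maybe
Op 4: insert bat -> sets bits 0 4 6 -> bits=10001111
Op 5: query gnu -> checks bit4=1, bit6=1, bit7=1 (all 1) -> maybe
Op 6: insert koi -> sets bits 4 5 6 -> bits=10001111
Op 7: query ant -> checks bit4=1, bit5=1, bit7=1 (all 1) -> maybe
Op 8: insert emu -> sets bits 1 3 -> bits=11011111
Op 9: insert gnu -> sets bits 4 6 7 -> bits=11011111
Op 10: query ant -> checks bit4=1, bit5=1, bit7=1 (all 1) -> maybe
Op 11: query gnu -> checks bit4=1, bit6=1, bit7=1 (all 1) -> maybe
Op 12: query cat -> checks bit4=1 (all 1) -> maybe
Query results in order: maybe maybe maybe maybe maybe maybe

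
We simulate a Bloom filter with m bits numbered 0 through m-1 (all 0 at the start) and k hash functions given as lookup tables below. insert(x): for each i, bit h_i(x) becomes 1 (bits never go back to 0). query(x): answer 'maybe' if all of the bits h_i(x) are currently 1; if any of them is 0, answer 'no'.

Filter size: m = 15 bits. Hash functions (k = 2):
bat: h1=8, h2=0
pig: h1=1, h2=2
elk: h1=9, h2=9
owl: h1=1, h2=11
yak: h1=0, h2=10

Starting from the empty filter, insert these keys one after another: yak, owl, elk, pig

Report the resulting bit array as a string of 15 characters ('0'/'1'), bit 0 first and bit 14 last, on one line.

Start: bits=000000000000000
After insert 'yak': sets bits 0 10 -> bits=100000000010000
After insert 'owl': sets bits 1 11 -> bits=110000000011000
After insert 'elk': sets bits 9 -> bits=110000000111000
After insert 'pig': sets bits 1 2 -> bits=111000000111000

Answer: 111000000111000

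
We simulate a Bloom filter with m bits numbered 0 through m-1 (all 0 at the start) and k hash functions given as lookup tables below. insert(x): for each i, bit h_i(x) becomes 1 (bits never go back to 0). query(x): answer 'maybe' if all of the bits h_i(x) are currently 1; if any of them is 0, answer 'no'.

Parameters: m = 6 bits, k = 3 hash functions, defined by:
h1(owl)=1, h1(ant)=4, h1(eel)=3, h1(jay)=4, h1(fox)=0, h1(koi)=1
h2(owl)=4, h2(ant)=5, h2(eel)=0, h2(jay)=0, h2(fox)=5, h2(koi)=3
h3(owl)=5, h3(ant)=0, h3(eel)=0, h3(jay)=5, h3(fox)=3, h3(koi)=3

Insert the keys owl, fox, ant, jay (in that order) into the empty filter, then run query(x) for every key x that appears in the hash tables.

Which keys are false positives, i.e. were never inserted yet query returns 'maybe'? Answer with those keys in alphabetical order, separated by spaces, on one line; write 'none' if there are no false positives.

Start: bits=000000
After insert 'owl': sets bits 1 4 5 -> bits=010011
After insert 'fox': sets bits 0 3 5 -> bits=110111
After insert 'ant': sets bits 0 4 5 -> bits=110111
After insert 'jay': sets bits 0 4 5 -> bits=110111
Not inserted: eel koi — query each against bits=110111:
query eel: checks bit0=1, bit3=1 (all 1) -> maybe => FALSE POSITIVE
query koi: checks bit1=1, bit3=1 (all 1) -> maybe => FALSE POSITIVE
False positives (alphabetical): eel koi

Answer: eel koi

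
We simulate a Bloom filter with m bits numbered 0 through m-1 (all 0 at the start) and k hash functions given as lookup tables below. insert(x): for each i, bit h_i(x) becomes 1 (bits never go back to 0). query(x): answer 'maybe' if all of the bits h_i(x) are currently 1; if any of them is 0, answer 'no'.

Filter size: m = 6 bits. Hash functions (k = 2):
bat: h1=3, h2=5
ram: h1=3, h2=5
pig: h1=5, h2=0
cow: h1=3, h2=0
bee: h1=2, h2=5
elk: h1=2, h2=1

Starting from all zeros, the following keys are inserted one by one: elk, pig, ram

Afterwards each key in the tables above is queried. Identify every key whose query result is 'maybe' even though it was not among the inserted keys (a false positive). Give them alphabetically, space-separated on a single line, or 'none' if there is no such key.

Start: bits=000000
After insert 'elk': sets bits 1 2 -> bits=011000
After insert 'pig': sets bits 0 5 -> bits=111001
After insert 'ram': sets bits 3 5 -> bits=111101
Not inserted: bat bee cow — query each against bits=111101:
query bat: checks bit3=1, bit5=1 (all 1) -> maybe => FALSE POSITIVE
query bee: checks bit2=1, bit5=1 (all 1) -> maybe => FALSE POSITIVE
query cow: checks bit0=1, bit3=1 (all 1) -> maybe => FALSE POSITIVE
False positives (alphabetical): bat bee cow

Answer: bat bee cow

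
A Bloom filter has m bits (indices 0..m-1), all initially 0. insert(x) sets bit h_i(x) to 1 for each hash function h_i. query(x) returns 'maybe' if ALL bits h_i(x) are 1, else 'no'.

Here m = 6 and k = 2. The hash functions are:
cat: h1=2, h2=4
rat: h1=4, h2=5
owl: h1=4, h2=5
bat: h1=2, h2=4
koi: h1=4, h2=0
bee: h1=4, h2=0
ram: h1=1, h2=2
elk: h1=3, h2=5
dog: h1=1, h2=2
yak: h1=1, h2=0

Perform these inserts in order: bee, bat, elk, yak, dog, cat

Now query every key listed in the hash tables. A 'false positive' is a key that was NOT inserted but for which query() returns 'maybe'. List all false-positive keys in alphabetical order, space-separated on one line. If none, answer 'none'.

Start: bits=000000
After insert 'bee': sets bits 0 4 -> bits=100010
After insert 'bat': sets bits 2 4 -> bits=101010
After insert 'elk': sets bits 3 5 -> bits=101111
After insert 'yak': sets bits 0 1 -> bits=111111
After insert 'dog': sets bits 1 2 -> bits=111111
After insert 'cat': sets bits 2 4 -> bits=111111
Not inserted: koi owl ram rat — query each against bits=111111:
query koi: checks bit0=1, bit4=1 (all 1) -> maybe => FALSE POSITIVE
query owl: checks bit4=1, bit5=1 (all 1) -> maybe => FALSE POSITIVE
query ram: checks bit1=1, bit2=1 (all 1) -> maybe => FALSE POSITIVE
query rat: checks bit4=1, bit5=1 (all 1) -> maybe => FALSE POSITIVE
False positives (alphabetical): koi owl ram rat

Answer: koi owl ram rat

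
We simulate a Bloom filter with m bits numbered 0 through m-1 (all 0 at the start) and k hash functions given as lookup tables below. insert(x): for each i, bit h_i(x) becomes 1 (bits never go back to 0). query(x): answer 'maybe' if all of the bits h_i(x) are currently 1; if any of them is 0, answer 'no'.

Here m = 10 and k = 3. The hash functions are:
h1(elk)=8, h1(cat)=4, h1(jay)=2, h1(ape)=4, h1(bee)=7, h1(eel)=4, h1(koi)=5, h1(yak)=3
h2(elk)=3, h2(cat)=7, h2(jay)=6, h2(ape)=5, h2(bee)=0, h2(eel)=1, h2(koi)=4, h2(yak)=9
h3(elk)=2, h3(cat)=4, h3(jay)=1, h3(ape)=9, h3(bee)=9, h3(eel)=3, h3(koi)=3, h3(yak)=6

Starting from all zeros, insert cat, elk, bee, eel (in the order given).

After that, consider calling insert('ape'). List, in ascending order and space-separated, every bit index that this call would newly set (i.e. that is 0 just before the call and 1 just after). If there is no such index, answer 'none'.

Start: bits=0000000000
After insert 'cat': sets bits 4 7 -> bits=0000100100
After insert 'elk': sets bits 2 3 8 -> bits=0011100110
After insert 'bee': sets bits 0 7 9 -> bits=1011100111
After insert 'eel': sets bits 1 3 4 -> bits=1111100111
insert 'ape' would touch bits 4 5 9; currently bit4=1, bit5=0, bit9=1
Bits that are 0 among those (would change 0->1): 5

Answer: 5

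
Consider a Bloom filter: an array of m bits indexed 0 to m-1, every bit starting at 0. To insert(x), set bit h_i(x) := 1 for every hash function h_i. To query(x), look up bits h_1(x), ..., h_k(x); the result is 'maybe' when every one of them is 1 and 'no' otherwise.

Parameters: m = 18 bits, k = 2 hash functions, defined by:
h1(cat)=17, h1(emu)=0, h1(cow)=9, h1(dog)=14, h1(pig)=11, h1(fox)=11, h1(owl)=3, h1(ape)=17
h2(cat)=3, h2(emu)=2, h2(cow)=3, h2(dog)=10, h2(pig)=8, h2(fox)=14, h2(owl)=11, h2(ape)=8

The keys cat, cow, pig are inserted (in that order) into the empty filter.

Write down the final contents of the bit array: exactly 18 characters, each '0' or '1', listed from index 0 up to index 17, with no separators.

Start: bits=000000000000000000
After insert 'cat': sets bits 3 17 -> bits=000100000000000001
After insert 'cow': sets bits 3 9 -> bits=000100000100000001
After insert 'pig': sets bits 8 11 -> bits=000100001101000001

Answer: 000100001101000001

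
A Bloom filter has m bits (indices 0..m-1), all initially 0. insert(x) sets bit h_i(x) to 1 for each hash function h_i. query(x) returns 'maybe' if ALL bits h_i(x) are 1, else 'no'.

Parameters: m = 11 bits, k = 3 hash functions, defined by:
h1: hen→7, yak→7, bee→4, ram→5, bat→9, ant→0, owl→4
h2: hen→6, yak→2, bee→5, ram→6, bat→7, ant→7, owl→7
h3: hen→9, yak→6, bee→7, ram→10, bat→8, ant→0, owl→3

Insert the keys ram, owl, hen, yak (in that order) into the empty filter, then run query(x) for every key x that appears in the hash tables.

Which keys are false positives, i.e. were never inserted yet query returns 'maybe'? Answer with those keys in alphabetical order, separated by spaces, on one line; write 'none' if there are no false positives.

Answer: bee

Derivation:
Start: bits=00000000000
After insert 'ram': sets bits 5 6 10 -> bits=00000110001
After insert 'owl': sets bits 3 4 7 -> bits=00011111001
After insert 'hen': sets bits 6 7 9 -> bits=00011111011
After insert 'yak': sets bits 2 6 7 -> bits=00111111011
Not inserted: ant bat bee — query each against bits=00111111011:
query ant: checks bit0=0, bit7=1 (has a 0) -> no => not a false positive
query bat: checks bit7=1, bit8=0, bit9=1 (has a 0) -> no => not a false positive
query bee: checks bit4=1, bit5=1, bit7=1 (all 1) -> maybe => FALSE POSITIVE
False positives (alphabetical): bee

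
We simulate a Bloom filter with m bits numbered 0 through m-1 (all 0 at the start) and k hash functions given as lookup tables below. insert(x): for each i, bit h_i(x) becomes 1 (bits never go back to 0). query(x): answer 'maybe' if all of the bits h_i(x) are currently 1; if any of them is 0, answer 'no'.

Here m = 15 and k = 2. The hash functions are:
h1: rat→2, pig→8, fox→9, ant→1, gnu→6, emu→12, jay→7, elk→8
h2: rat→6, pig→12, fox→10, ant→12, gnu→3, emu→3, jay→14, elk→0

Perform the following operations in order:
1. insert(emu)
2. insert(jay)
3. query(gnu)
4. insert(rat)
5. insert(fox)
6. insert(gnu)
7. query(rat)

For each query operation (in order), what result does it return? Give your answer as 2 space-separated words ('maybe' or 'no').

Start: bits=000000000000000
Op 1: insert emu -> sets bits 3 12 -> bits=000100000000100
Op 2: insert jay -> sets bits 7 14 -> bits=000100010000101
Op 3: query gnu -> checks bit3=1, bit6=0 (has a 0) -> no
Op 4: insert rat -> sets bits 2 6 -> bits=001100110000101
Op 5: insert fox -> sets bits 9 10 -> bits=001100110110101
Op 6: insert gnu -> sets bits 3 6 -> bits=001100110110101
Op 7: query rat -> checks bit2=1, bit6=1 (all 1) -> maybe
Query results in order: no maybe

Answer: no maybe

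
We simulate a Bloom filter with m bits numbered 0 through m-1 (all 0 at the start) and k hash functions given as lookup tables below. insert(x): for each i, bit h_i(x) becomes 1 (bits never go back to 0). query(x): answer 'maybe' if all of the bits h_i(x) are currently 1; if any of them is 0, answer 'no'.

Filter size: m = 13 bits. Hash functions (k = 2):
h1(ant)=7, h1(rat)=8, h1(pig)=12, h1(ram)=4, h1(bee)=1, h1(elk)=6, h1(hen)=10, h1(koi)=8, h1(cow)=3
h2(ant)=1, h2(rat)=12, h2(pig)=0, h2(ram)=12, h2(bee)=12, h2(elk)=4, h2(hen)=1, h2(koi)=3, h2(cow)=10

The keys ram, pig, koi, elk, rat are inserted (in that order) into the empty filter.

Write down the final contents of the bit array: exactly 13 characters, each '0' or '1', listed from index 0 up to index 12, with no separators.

Start: bits=0000000000000
After insert 'ram': sets bits 4 12 -> bits=0000100000001
After insert 'pig': sets bits 0 12 -> bits=1000100000001
After insert 'koi': sets bits 3 8 -> bits=1001100010001
After insert 'elk': sets bits 4 6 -> bits=1001101010001
After insert 'rat': sets bits 8 12 -> bits=1001101010001

Answer: 1001101010001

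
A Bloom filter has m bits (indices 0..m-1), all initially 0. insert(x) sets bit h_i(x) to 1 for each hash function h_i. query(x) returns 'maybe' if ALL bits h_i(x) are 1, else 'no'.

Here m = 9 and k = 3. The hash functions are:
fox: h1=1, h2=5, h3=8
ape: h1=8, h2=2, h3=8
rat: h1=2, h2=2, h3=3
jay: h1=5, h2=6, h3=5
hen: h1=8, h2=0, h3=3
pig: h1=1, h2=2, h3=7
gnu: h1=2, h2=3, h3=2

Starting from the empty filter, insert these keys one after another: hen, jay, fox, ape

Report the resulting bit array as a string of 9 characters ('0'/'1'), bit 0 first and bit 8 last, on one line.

Start: bits=000000000
After insert 'hen': sets bits 0 3 8 -> bits=100100001
After insert 'jay': sets bits 5 6 -> bits=100101101
After insert 'fox': sets bits 1 5 8 -> bits=110101101
After insert 'ape': sets bits 2 8 -> bits=111101101

Answer: 111101101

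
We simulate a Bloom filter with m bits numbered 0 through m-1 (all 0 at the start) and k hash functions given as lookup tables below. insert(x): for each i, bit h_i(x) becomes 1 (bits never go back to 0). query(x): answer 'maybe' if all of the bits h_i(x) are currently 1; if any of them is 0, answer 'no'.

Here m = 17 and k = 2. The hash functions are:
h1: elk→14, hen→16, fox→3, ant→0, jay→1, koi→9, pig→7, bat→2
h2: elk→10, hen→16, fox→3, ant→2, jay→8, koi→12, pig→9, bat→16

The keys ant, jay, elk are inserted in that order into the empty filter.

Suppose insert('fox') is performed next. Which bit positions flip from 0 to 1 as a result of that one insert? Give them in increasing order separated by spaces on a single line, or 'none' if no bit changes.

Answer: 3

Derivation:
Start: bits=00000000000000000
After insert 'ant': sets bits 0 2 -> bits=10100000000000000
After insert 'jay': sets bits 1 8 -> bits=11100000100000000
After insert 'elk': sets bits 10 14 -> bits=11100000101000100
insert 'fox' would touch bits 3; currently bit3=0
Bits that are 0 among those (would change 0->1): 3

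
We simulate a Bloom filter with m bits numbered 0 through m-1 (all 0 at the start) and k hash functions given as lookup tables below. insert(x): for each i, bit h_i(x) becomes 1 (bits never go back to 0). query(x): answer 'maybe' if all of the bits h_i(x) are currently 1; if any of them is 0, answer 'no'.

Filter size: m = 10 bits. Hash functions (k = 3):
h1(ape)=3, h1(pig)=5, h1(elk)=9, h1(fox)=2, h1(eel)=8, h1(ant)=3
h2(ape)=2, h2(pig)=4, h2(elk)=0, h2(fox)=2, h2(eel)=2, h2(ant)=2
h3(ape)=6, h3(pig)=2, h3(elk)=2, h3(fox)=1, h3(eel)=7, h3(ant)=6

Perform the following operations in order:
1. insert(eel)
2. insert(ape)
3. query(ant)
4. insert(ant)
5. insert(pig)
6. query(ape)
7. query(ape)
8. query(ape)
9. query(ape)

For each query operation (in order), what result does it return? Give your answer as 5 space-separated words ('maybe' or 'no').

Start: bits=0000000000
Op 1: insert eel -> sets bits 2 7 8 -> bits=0010000110
Op 2: insert ape -> sets bits 2 3 6 -> bits=0011001110
Op 3: query ant -> checks bit2=1, bit3=1, bit6=1 (all 1) -> maybe
Op 4: insert ant -> sets bits 2 3 6 -> bits=0011001110
Op 5: insert pig -> sets bits 2 4 5 -> bits=0011111110
Op 6: query ape -> checks bit2=1, bit3=1, bit6=1 (all 1) -> maybe
Op 7: query ape -> checks bit2=1, bit3=1, bit6=1 (all 1) -> maybe
Op 8: query ape -> checks bit2=1, bit3=1, bit6=1 (all 1) -> maybe
Op 9: query ape -> checks bit2=1, bit3=1, bit6=1 (all 1) -> maybe
Query results in order: maybe maybe maybe maybe maybe

Answer: maybe maybe maybe maybe maybe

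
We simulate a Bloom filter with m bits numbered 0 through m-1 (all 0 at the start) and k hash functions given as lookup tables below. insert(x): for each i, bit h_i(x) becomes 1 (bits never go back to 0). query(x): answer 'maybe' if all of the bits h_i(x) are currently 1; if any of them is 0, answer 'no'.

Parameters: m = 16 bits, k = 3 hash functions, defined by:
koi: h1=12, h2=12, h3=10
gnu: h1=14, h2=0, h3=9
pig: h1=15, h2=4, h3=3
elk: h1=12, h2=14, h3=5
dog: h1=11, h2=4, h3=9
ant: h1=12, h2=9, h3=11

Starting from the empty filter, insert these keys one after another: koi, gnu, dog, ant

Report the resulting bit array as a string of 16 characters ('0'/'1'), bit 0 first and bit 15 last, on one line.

Start: bits=0000000000000000
After insert 'koi': sets bits 10 12 -> bits=0000000000101000
After insert 'gnu': sets bits 0 9 14 -> bits=1000000001101010
After insert 'dog': sets bits 4 9 11 -> bits=1000100001111010
After insert 'ant': sets bits 9 11 12 -> bits=1000100001111010

Answer: 1000100001111010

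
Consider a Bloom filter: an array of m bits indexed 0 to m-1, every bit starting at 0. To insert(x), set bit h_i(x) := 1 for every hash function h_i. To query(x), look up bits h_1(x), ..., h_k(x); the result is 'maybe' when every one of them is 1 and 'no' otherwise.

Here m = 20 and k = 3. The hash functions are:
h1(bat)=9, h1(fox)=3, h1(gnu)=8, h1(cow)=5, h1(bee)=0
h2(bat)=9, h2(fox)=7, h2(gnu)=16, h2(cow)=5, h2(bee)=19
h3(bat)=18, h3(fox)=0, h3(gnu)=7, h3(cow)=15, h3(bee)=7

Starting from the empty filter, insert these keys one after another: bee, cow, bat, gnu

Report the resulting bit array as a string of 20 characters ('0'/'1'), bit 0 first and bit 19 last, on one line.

Answer: 10000101110000011011

Derivation:
Start: bits=00000000000000000000
After insert 'bee': sets bits 0 7 19 -> bits=10000001000000000001
After insert 'cow': sets bits 5 15 -> bits=10000101000000010001
After insert 'bat': sets bits 9 18 -> bits=10000101010000010011
After insert 'gnu': sets bits 7 8 16 -> bits=10000101110000011011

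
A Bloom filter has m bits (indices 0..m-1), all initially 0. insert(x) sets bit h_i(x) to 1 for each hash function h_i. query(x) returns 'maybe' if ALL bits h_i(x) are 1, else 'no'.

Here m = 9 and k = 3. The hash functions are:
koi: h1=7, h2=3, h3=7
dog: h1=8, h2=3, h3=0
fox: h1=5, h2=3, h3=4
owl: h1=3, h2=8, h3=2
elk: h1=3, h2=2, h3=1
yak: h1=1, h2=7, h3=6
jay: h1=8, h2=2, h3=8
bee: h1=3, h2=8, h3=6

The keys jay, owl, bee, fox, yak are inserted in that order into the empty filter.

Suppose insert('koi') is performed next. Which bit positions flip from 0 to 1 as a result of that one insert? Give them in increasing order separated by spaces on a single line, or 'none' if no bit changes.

Start: bits=000000000
After insert 'jay': sets bits 2 8 -> bits=001000001
After insert 'owl': sets bits 2 3 8 -> bits=001100001
After insert 'bee': sets bits 3 6 8 -> bits=001100101
After insert 'fox': sets bits 3 4 5 -> bits=001111101
After insert 'yak': sets bits 1 6 7 -> bits=011111111
insert 'koi' would touch bits 3 7; currently bit3=1, bit7=1
Bits that are 0 among those (would change 0->1): none

Answer: none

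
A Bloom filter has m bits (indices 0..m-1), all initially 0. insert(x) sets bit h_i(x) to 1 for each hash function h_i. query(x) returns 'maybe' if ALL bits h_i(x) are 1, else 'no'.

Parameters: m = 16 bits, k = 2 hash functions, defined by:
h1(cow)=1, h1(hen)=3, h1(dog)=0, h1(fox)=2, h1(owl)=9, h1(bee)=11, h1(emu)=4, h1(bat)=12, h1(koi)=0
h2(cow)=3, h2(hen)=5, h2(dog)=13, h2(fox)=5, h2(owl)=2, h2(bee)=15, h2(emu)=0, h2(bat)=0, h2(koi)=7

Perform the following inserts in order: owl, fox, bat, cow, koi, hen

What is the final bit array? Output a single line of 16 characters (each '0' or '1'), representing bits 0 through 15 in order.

Start: bits=0000000000000000
After insert 'owl': sets bits 2 9 -> bits=0010000001000000
After insert 'fox': sets bits 2 5 -> bits=0010010001000000
After insert 'bat': sets bits 0 12 -> bits=1010010001001000
After insert 'cow': sets bits 1 3 -> bits=1111010001001000
After insert 'koi': sets bits 0 7 -> bits=1111010101001000
After insert 'hen': sets bits 3 5 -> bits=1111010101001000

Answer: 1111010101001000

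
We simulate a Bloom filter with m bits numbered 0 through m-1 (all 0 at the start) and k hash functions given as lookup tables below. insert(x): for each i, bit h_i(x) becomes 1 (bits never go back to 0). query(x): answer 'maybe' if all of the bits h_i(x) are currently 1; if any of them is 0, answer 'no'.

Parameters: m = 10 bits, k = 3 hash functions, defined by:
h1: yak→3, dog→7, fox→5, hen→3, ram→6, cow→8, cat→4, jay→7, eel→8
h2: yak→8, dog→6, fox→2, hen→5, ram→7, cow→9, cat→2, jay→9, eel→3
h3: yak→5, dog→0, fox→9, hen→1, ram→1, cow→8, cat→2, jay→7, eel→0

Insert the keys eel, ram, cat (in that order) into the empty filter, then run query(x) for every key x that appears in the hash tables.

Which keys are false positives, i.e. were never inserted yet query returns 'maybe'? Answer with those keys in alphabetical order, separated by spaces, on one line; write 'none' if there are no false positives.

Answer: dog

Derivation:
Start: bits=0000000000
After insert 'eel': sets bits 0 3 8 -> bits=1001000010
After insert 'ram': sets bits 1 6 7 -> bits=1101001110
After insert 'cat': sets bits 2 4 -> bits=1111101110
Not inserted: cow dog fox hen jay yak — query each against bits=1111101110:
query cow: checks bit8=1, bit9=0 (has a 0) -> no => not a false positive
query dog: checks bit0=1, bit6=1, bit7=1 (all 1) -> maybe => FALSE POSITIVE
query fox: checks bit2=1, bit5=0, bit9=0 (has a 0) -> no => not a false positive
query hen: checks bit1=1, bit3=1, bit5=0 (has a 0) -> no => not a false positive
query jay: checks bit7=1, bit9=0 (has a 0) -> no => not a false positive
query yak: checks bit3=1, bit5=0, bit8=1 (has a 0) -> no => not a false positive
False positives (alphabetical): dog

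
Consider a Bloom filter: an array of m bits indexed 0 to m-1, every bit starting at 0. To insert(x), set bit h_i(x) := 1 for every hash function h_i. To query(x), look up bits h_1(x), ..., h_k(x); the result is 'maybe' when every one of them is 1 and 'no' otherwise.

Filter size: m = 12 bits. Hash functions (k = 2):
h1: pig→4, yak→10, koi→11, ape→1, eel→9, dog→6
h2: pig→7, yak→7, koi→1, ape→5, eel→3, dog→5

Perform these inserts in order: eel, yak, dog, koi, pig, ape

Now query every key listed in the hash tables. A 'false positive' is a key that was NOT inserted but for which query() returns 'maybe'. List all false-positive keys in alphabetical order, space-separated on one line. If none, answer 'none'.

Answer: none

Derivation:
Start: bits=000000000000
After insert 'eel': sets bits 3 9 -> bits=000100000100
After insert 'yak': sets bits 7 10 -> bits=000100010110
After insert 'dog': sets bits 5 6 -> bits=000101110110
After insert 'koi': sets bits 1 11 -> bits=010101110111
After insert 'pig': sets bits 4 7 -> bits=010111110111
After insert 'ape': sets bits 1 5 -> bits=010111110111
Not inserted: (none) — query each against bits=010111110111:
False positives (alphabetical): none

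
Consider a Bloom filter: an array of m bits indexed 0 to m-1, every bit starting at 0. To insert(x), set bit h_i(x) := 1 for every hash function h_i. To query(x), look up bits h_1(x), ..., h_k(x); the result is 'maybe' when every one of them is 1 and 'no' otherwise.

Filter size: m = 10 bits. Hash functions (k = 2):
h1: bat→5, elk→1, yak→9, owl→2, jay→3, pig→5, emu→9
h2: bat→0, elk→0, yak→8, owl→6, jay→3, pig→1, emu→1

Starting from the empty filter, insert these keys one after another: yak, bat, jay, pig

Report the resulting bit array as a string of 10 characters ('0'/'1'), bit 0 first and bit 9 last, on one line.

Start: bits=0000000000
After insert 'yak': sets bits 8 9 -> bits=0000000011
After insert 'bat': sets bits 0 5 -> bits=1000010011
After insert 'jay': sets bits 3 -> bits=1001010011
After insert 'pig': sets bits 1 5 -> bits=1101010011

Answer: 1101010011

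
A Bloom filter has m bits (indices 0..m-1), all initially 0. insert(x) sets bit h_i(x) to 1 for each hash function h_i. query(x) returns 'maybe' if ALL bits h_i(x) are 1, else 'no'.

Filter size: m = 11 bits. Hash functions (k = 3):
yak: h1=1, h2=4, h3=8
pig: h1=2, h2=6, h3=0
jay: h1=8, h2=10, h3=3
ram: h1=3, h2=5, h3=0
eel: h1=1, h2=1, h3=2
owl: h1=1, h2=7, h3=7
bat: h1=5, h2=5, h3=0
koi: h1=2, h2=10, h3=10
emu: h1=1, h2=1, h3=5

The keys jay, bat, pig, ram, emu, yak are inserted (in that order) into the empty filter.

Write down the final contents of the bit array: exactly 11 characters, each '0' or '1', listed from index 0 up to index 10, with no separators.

Answer: 11111110101

Derivation:
Start: bits=00000000000
After insert 'jay': sets bits 3 8 10 -> bits=00010000101
After insert 'bat': sets bits 0 5 -> bits=10010100101
After insert 'pig': sets bits 0 2 6 -> bits=10110110101
After insert 'ram': sets bits 0 3 5 -> bits=10110110101
After insert 'emu': sets bits 1 5 -> bits=11110110101
After insert 'yak': sets bits 1 4 8 -> bits=11111110101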